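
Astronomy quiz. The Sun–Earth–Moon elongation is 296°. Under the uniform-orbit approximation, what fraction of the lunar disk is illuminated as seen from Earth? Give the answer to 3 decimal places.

0.281

cos 296° = 0.438, so f = (1 − 0.438)/2 = 0.281.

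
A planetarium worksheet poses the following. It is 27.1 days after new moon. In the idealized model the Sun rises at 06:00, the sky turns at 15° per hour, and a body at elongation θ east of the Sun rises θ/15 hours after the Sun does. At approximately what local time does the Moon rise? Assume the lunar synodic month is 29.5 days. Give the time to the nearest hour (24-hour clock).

Elongation θ = 360° × 27.1/29.5 ≈ 330.7°.
At 15° of sky rotation per hour, 330.7° corresponds to a 22.05 h lag.
06:00 + 22.05 h ≈ 04:03 → 04:00 to the nearest hour.

04:00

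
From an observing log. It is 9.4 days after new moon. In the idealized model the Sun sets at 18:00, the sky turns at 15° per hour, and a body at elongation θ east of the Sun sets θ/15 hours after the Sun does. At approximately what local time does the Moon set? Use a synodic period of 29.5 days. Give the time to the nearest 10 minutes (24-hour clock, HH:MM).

Phase angle: θ = 360°·(9.4 d)/(29.5 d) = 114.7°.
The Moon trails the Sun by θ/15 = 114.7/15 ≈ 7.65 hours.
18:00 + 7.647 h ≈ 01:39 → 01:40 to the nearest ten minutes.

01:40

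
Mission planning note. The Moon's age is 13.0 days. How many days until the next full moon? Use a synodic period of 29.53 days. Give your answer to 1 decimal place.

1.8 days

Full moon occurs at elongation 180°, i.e. at age 29.53 × 180/360 = 14.765 d.
So 1.765 days remain (14.765 − 13.0).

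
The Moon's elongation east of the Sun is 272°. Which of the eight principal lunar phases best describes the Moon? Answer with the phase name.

272° lies in the last quarter sector of the 8-phase cycle.

last quarter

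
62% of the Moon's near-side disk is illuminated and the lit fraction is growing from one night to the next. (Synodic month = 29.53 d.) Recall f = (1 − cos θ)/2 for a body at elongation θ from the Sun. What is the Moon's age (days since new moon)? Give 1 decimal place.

8.5 days

From f = (1 − cos θ)/2: cos θ = 1 − 2×0.62 = -0.240; arccos → 103.9°.
The Moon is waxing (0°–180°), so θ = 103.9° directly.
At 360°/29.53 d per day, 103.9° corresponds to 8.52 days.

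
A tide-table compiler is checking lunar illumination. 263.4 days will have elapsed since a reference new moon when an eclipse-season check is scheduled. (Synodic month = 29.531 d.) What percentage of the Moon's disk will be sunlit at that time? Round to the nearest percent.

Reduce mod P: 263.4 − 8×29.531 = 27.15 d into the current lunation.
Elongation θ = 360° × 27.15/29.531 ≈ 331.0°.
cos 331.0° = 0.875, so f = (1 − 0.875)/2 = 0.063, so 6%.

6%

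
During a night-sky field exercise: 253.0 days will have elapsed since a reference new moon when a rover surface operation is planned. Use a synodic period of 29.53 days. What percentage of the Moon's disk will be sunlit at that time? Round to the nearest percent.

96%

253.0 d spans 8 complete synodic months (8 × 29.53 = 236.24 d) plus 16.76 d.
The Moon has covered 16.76/29.53 of its cycle, so θ ≈ 360° × 16.76/29.53 = 204.3°.
With cos θ = (-0.911), the lit fraction is (1 − (-0.911))/2 ≈ 0.956, so 96%.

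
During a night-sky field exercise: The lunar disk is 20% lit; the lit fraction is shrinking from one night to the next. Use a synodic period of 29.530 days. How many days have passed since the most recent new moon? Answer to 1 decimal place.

25.2 days

Invert f = (1 − cos θ)/2 to get cos θ = 1 − 2(0.20) = 0.600, hence θ₀ = arccos 0.600 = 53.1°.
Since the Moon is past full (waning), take the reflex angle: θ = 360° − 53.1° = 306.9°.
Age = 29.530 × 306.9°/360° ≈ 25.17 days.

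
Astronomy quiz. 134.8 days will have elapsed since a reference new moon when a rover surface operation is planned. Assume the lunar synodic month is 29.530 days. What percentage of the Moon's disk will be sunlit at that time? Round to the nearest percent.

134.8 d spans 4 complete synodic months (4 × 29.530 = 118.12 d) plus 16.68 d.
Elongation θ = 360° × 16.68/29.530 ≈ 203.3°.
cos 203.3° = (-0.918), so f = (1 − (-0.918))/2 = 0.959, so 96%.

96%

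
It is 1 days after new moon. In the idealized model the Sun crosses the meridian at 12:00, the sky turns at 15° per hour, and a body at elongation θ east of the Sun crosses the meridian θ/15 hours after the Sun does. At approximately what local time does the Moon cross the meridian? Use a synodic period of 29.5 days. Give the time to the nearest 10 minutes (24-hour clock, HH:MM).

The Moon has covered 1/29.5 of its cycle, so θ ≈ 360° × 1/29.5 = 12.2°.
The Moon trails the Sun by θ/15 = 12.2/15 ≈ 0.81 hours.
12:00 + 0.814 h ≈ 12:49 → 12:50 to the nearest ten minutes.

12:50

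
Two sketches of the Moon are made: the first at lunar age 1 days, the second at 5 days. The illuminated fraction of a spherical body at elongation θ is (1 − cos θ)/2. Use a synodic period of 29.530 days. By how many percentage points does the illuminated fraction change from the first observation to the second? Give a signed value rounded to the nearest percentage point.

+25 pp

First observation: θ = 360°·1/29.530 = 12.2°, so f = 0.011.
Second observation: θ = 61.0°, f = 0.257.
Δf = 0.257 − 0.011 = +0.246, i.e. +25 pp.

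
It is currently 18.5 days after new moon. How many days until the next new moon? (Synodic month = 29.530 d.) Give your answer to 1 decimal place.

One full lunation from the last new moon is 29.530 d; remaining = 29.530 − 18.5 = 11.030 d.

11.0 days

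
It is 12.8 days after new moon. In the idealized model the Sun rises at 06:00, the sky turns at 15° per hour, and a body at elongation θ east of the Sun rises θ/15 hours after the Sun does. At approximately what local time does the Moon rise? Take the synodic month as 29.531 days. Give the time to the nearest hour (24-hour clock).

The Moon has covered 12.8/29.531 of its cycle, so θ ≈ 360° × 12.8/29.531 = 156.0°.
At 15° of sky rotation per hour, 156.0° corresponds to a 10.40 h lag.
06:00 + 10.40 h ≈ 16:24 → 16:00 to the nearest hour.

16:00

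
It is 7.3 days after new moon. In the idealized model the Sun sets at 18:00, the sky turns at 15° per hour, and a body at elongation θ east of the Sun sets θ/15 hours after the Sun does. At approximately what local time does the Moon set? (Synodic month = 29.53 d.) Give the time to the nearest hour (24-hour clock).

Phase angle: θ = 360°·(7.3 d)/(29.53 d) = 89.0°.
The Moon trails the Sun by θ/15 = 89.0/15 ≈ 5.93 hours.
18:00 + 5.93 h ≈ 23:56 → 00:00 to the nearest hour.

00:00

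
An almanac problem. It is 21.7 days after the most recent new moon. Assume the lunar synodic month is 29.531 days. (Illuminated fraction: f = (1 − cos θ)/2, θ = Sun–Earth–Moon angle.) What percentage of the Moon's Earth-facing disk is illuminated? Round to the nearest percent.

55%

Elongation θ = 360° × 21.7/29.531 ≈ 264.5°.
Illuminated fraction = (1 − cos 264.5°)/2 = (1 − (-0.095))/2 ≈ 0.548, so 55%.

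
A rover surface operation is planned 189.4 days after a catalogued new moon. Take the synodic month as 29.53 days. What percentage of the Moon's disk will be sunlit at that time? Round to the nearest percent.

93%

Reduce mod P: 189.4 − 6×29.53 = 12.22 d into the current lunation.
The Moon has covered 12.22/29.53 of its cycle, so θ ≈ 360° × 12.22/29.53 = 149.0°.
With cos θ = (-0.857), the lit fraction is (1 − (-0.857))/2 ≈ 0.928, so 93%.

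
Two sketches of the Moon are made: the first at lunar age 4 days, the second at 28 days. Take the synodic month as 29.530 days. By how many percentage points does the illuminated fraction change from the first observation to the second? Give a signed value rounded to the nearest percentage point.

θ₁ = 360° × 4/29.530 = 48.8°, f₁ = (1 − cos θ₁)/2 = 0.170.
θ₂ = 360° × 28/29.530 = 341.3°, f₂ = (1 − cos θ₂)/2 = 0.026.
Change = f₂ − f₁ = -0.144 → -14 percentage points.

-14 pp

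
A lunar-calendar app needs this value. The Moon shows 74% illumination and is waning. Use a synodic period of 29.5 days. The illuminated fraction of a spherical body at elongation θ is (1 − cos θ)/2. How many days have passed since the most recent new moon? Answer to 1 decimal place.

Invert f = (1 − cos θ)/2 to get cos θ = 1 − 2(0.74) = -0.480, hence θ₀ = arccos -0.480 = 118.7°.
A waning Moon lies in 180°–360°, so θ = 360° − 118.7° = 241.3°.
That fraction of the synodic month is 241.3/360 × 29.5 d ≈ 19.77 d.

19.8 days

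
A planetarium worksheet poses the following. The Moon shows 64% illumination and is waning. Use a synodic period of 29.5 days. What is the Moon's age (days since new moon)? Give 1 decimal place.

Invert f = (1 − cos θ)/2 to get cos θ = 1 − 2(0.64) = -0.280, hence θ₀ = arccos -0.280 = 106.3°.
Waning ⇒ past full, so θ = 360° − 106.3° = 253.7°.
That fraction of the synodic month is 253.7/360 × 29.5 d ≈ 20.79 d.

20.8 days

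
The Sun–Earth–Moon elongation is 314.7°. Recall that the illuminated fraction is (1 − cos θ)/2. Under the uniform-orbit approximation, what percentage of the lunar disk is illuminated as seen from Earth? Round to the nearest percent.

cos 314.7° = 0.703, so f = (1 − 0.703)/2 = 0.148, i.e. 15%.

15%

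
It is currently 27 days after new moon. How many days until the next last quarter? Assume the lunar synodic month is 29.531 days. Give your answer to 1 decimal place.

Last quarter occurs at elongation 270°, i.e. at age 29.531 × 270/360 = 22.148 d.
This lunation's last quarter (22.148 d) has passed, so add one period: 51.679 − 27 = 24.679 days.

24.7 days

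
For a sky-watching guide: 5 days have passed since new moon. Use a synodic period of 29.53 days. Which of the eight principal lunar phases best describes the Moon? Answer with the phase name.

waxing crescent

θ ≈ 360° × 5/29.53 = 61°, which falls in the waxing crescent sector.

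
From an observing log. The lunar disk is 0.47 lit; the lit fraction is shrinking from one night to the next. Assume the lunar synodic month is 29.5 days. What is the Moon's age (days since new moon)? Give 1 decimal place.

22.4 days

From f = (1 − cos θ)/2: cos θ = 1 − 2×0.47 = 0.060; arccos → 86.6°.
Waning ⇒ past full, so θ = 360° − 86.6° = 273.4°.
That fraction of the synodic month is 273.4/360 × 29.5 d ≈ 22.41 d.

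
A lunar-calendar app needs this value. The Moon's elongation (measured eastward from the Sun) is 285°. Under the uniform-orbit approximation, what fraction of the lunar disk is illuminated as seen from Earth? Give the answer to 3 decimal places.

0.371

cos 285° = 0.259, so f = (1 − 0.259)/2 = 0.371.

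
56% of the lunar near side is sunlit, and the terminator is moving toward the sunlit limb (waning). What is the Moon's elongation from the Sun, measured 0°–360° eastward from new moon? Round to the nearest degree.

263°

cos θ = 1 − 2f = -0.120, giving a principal value of 96.9°.
Waning ⇒ past full, so θ = 360° − 96.9° = 263.1°.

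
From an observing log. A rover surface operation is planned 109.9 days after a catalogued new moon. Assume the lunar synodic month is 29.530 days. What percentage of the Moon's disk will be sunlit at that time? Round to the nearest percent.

109.9 d spans 3 complete synodic months (3 × 29.530 = 88.59 d) plus 21.31 d.
Phase angle: θ = 360°·(21.31 d)/(29.530 d) = 259.8°.
With cos θ = (-0.177), the lit fraction is (1 − (-0.177))/2 ≈ 0.589, so 59%.

59%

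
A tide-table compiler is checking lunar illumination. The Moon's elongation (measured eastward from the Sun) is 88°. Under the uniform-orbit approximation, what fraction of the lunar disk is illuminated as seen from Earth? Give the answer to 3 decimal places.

Half-versine of 88°: (1 − 0.035)/2 = 0.483.

0.483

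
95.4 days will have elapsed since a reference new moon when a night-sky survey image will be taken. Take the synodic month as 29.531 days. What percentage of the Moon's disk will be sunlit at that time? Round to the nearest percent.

95.4 d spans 3 complete synodic months (3 × 29.531 = 88.59 d) plus 6.81 d.
Elongation θ = 360° × 6.81/29.531 ≈ 83.0°.
cos 83.0° = 0.122, so f = (1 − 0.122)/2 = 0.439, so 44%.

44%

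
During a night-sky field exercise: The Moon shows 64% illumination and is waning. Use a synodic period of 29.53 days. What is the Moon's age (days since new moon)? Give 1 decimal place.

From f = (1 − cos θ)/2: cos θ = 1 − 2×0.64 = -0.280; arccos → 106.3°.
Waning ⇒ past full, so θ = 360° − 106.3° = 253.7°.
At 360°/29.53 d per day, 253.7° corresponds to 20.81 days.

20.8 days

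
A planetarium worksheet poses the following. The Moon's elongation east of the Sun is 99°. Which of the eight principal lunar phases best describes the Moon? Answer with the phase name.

The first quarter sector spans roughly 68°–112°; 99° falls inside it.

first quarter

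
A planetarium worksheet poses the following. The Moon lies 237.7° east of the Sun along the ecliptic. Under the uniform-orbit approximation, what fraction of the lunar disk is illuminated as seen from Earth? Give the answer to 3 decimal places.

cos 237.7° = (-0.534), so f = (1 − (-0.534))/2 = 0.767.

0.767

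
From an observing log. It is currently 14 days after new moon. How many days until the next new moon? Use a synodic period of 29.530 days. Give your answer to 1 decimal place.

One full lunation from the last new moon is 29.530 d; remaining = 29.530 − 14 = 15.530 d.

15.5 days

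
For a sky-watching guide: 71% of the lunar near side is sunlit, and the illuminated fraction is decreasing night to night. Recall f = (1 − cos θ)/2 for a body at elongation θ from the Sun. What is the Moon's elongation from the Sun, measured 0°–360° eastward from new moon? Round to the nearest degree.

245°

From f = (1 − cos θ)/2: cos θ = 1 − 2×0.71 = -0.420; arccos → 114.8°.
Since the Moon is past full (waning), take the reflex angle: θ = 360° − 114.8° = 245.2°.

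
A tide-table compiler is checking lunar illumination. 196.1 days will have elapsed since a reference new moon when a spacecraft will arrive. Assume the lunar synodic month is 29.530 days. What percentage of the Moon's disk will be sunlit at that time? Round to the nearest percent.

82%

Reduce mod P: 196.1 − 6×29.530 = 18.92 d into the current lunation.
Phase angle: θ = 360°·(18.92 d)/(29.530 d) = 230.7°.
Illuminated fraction = (1 − cos 230.7°)/2 = (1 − (-0.634))/2 ≈ 0.817, so 82%.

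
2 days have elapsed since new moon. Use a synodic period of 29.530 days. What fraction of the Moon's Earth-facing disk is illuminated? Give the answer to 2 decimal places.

0.04

Phase angle: θ = 360°·(2 d)/(29.530 d) = 24.4°.
With cos θ = 0.911, the lit fraction is (1 − 0.911)/2 ≈ 0.045.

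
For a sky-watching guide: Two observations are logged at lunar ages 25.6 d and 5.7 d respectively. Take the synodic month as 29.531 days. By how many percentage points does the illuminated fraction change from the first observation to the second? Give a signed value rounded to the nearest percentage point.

First observation: θ = 360°·25.6/29.531 = 312.1°, so f = 0.165.
Second observation: θ = 69.5°, f = 0.325.
Δf = 0.325 − 0.165 = +0.160, i.e. +16 pp.

+16 pp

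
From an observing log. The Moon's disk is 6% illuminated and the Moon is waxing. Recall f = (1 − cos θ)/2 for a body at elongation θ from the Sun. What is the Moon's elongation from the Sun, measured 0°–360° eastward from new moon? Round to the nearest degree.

28°

Invert f = (1 − cos θ)/2 to get cos θ = 1 − 2(0.06) = 0.880, hence θ₀ = arccos 0.880 = 28.4°.
Waxing ⇒ before full, so θ = 28.4°.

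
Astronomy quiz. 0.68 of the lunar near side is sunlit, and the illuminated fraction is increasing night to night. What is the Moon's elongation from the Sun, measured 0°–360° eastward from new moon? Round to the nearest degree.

111°

From f = (1 − cos θ)/2: cos θ = 1 − 2×0.68 = -0.360; arccos → 111.1°.
Waxing ⇒ before full, so θ = 111.1°.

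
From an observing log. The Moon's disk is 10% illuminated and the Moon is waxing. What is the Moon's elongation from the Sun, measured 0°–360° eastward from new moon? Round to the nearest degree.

37°

From f = (1 − cos θ)/2: cos θ = 1 − 2×0.10 = 0.800; arccos → 36.9°.
The Moon is waxing (0°–180°), so θ = 36.9° directly.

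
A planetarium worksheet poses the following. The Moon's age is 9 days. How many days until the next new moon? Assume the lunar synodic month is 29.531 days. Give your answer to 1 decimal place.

One full lunation from the last new moon is 29.531 d; remaining = 29.531 − 9 = 20.531 d.

20.5 days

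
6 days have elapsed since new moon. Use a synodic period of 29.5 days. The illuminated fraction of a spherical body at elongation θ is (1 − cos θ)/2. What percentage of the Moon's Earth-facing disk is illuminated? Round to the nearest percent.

Elongation θ = 360° × 6/29.5 ≈ 73.2°.
Illuminated fraction = (1 − cos 73.2°)/2 = (1 − 0.289)/2 ≈ 0.356, so 36%.

36%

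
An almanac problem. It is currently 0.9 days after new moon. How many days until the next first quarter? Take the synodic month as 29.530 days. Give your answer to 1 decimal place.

6.5 days

First quarter is 0.25 of the way through the cycle: age 0.25 × 29.530 = 7.383 d.
That is 7.383 − 0.9 = 6.483 days ahead.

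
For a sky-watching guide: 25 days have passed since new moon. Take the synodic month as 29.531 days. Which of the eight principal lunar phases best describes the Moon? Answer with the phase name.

waning crescent

At 25/29.531 of the cycle, θ ≈ 305° — the waning crescent range.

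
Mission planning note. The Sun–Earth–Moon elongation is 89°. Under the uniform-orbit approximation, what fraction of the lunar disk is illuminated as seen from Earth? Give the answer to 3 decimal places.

Half-versine of 89°: (1 − 0.017)/2 = 0.491.

0.491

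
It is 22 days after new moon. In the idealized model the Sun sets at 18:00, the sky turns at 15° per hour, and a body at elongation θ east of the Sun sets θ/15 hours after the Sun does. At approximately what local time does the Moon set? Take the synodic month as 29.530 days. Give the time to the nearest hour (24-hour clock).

Phase angle: θ = 360°·(22 d)/(29.530 d) = 268.2°.
Delay after the Sun = 268.2° / (15°/h) ≈ 17.88 h.
18:00 + 17.88 h ≈ 11:53 → 12:00 to the nearest hour.

12:00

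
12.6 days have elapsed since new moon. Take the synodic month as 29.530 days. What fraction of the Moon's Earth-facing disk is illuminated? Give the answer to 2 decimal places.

Phase angle: θ = 360°·(12.6 d)/(29.530 d) = 153.6°.
With cos θ = (-0.896), the lit fraction is (1 − (-0.896))/2 ≈ 0.948.

0.95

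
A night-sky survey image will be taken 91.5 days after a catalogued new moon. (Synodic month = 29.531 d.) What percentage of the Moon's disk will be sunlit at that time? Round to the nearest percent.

91.5 d spans 3 complete synodic months (3 × 29.531 = 88.59 d) plus 2.91 d.
The Moon has covered 2.91/29.531 of its cycle, so θ ≈ 360° × 2.91/29.531 = 35.4°.
With cos θ = 0.815, the lit fraction is (1 − 0.815)/2 ≈ 0.093, so 9%.

9%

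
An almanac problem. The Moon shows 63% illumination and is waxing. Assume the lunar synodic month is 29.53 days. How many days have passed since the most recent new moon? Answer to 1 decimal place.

Invert f = (1 − cos θ)/2 to get cos θ = 1 − 2(0.63) = -0.260, hence θ₀ = arccos -0.260 = 105.1°.
The Moon is waxing (0°–180°), so θ = 105.1° directly.
That fraction of the synodic month is 105.1/360 × 29.53 d ≈ 8.62 d.

8.6 days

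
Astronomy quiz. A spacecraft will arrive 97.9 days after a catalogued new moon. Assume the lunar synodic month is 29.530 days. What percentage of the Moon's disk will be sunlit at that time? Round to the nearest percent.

70%

97.9/29.530 = 3.315 lunations, so 3 complete cycles and 9.31 d into the next.
Phase angle: θ = 360°·(9.31 d)/(29.530 d) = 113.5°.
With cos θ = (-0.399), the lit fraction is (1 − (-0.399))/2 ≈ 0.699, so 70%.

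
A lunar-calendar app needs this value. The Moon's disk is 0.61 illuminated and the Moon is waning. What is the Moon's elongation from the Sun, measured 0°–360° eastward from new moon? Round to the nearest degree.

257°

cos θ = 1 − 2f = -0.220, giving a principal value of 102.7°.
A waning Moon lies in 180°–360°, so θ = 360° − 102.7° = 257.3°.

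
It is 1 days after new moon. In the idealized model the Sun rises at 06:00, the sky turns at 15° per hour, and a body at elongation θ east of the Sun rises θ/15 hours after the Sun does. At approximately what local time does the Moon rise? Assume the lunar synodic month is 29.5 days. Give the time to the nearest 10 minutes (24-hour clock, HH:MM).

The Moon has covered 1/29.5 of its cycle, so θ ≈ 360° × 1/29.5 = 12.2°.
At 15° of sky rotation per hour, 12.2° corresponds to a 0.81 h lag.
06:00 + 0.814 h ≈ 06:49 → 06:50 to the nearest ten minutes.

06:50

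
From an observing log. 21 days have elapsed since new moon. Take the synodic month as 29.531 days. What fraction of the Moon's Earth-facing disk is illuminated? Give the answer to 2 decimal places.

Elongation θ = 360° × 21/29.531 ≈ 256.0°.
cos 256.0° = (-0.242), so f = (1 − (-0.242))/2 = 0.621.

0.62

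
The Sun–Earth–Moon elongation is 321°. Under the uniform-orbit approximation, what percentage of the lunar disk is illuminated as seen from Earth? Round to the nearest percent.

f = (1 − cos 321°)/2 = (1 − 0.777)/2 ≈ 0.111, i.e. 11%.

11%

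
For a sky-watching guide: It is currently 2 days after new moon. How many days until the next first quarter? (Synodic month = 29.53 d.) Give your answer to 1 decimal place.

5.4 days

First quarter is 0.25 of the way through the cycle: age 0.25 × 29.53 = 7.383 d.
That is 7.383 − 2 = 5.383 days ahead.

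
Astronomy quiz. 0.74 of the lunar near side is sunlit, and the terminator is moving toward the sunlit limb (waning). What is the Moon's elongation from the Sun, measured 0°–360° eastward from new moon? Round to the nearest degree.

241°

cos θ = 1 − 2f = -0.480, giving a principal value of 118.7°.
A waning Moon lies in 180°–360°, so θ = 360° − 118.7° = 241.3°.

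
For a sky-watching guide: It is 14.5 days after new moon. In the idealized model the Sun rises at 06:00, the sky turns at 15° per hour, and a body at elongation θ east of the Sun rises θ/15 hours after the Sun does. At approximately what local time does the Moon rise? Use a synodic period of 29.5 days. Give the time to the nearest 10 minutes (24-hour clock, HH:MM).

17:50

Phase angle: θ = 360°·(14.5 d)/(29.5 d) = 176.9°.
The Moon trails the Sun by θ/15 = 176.9/15 ≈ 11.80 hours.
06:00 + 11.797 h ≈ 17:48 → 17:50 to the nearest ten minutes.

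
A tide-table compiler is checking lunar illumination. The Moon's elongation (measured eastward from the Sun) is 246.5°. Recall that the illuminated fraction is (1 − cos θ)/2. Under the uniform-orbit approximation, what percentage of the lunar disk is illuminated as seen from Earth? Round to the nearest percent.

Half-versine of 246.5°: (1 − (-0.399))/2 = 0.699, i.e. 70%.

70%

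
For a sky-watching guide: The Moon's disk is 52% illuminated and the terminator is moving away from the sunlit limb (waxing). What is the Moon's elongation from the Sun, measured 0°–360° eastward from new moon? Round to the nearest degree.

92°

From f = (1 − cos θ)/2: cos θ = 1 − 2×0.52 = -0.040; arccos → 92.3°.
The Moon is waxing (0°–180°), so θ = 92.3° directly.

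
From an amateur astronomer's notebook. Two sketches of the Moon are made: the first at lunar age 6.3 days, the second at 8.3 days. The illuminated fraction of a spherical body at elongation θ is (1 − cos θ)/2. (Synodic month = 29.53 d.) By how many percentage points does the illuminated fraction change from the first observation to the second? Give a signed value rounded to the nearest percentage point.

+21 pp

θ₁ = 360° × 6.3/29.53 = 76.8°, f₁ = (1 − cos θ₁)/2 = 0.386.
θ₂ = 360° × 8.3/29.53 = 101.2°, f₂ = (1 − cos θ₂)/2 = 0.597.
Change = f₂ − f₁ = +0.211 → +21 percentage points.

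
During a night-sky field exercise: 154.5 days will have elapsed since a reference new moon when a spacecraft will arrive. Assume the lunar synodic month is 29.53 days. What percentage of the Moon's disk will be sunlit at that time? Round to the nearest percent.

44%

154.5/29.53 = 5.232 lunations, so 5 complete cycles and 6.85 d into the next.
The Moon has covered 6.85/29.53 of its cycle, so θ ≈ 360° × 6.85/29.53 = 83.5°.
Illuminated fraction = (1 − cos 83.5°)/2 = (1 − 0.113)/2 ≈ 0.443, so 44%.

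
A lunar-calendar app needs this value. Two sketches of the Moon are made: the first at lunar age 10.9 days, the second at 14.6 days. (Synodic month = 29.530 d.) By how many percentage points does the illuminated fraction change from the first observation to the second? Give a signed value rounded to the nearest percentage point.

+16 percentage points

First observation: θ = 360°·10.9/29.530 = 132.9°, so f = 0.840.
Second observation: θ = 178.0°, f = 1.000.
Δf = 1.000 − 0.840 = +0.159, i.e. +16 pp.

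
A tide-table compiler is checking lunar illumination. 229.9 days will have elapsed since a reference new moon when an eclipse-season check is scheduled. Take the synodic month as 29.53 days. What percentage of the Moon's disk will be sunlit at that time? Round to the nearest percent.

39%

229.9/29.53 = 7.785 lunations, so 7 complete cycles and 23.19 d into the next.
The Moon has covered 23.19/29.53 of its cycle, so θ ≈ 360° × 23.19/29.53 = 282.7°.
Illuminated fraction = (1 − cos 282.7°)/2 = (1 − 0.220)/2 ≈ 0.390, so 39%.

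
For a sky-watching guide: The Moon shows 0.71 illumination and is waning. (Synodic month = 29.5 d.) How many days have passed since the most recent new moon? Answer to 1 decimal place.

20.1 days

From f = (1 − cos θ)/2: cos θ = 1 − 2×0.71 = -0.420; arccos → 114.8°.
A waning Moon lies in 180°–360°, so θ = 360° − 114.8° = 245.2°.
Age = 29.5 × 245.2°/360° ≈ 20.09 days.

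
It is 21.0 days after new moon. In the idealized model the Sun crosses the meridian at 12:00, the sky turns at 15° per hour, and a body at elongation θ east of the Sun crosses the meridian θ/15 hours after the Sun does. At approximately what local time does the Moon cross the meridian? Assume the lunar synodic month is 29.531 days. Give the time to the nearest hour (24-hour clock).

Phase angle: θ = 360°·(21.0 d)/(29.531 d) = 256.0°.
Delay after the Sun = 256.0° / (15°/h) ≈ 17.07 h.
12:00 + 17.07 h ≈ 05:04 → 05:00 to the nearest hour.

05:00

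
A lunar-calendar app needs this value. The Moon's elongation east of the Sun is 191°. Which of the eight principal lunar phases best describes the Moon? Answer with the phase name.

The full moon sector spans roughly 158°–202°; 191° falls inside it.

full moon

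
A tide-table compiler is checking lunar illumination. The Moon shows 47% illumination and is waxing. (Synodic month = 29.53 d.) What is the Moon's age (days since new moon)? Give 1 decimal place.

From f = (1 − cos θ)/2: cos θ = 1 − 2×0.47 = 0.060; arccos → 86.6°.
Before full moon the principal value applies: θ = 86.6°.
At 360°/29.53 d per day, 86.6° corresponds to 7.10 days.

7.1 days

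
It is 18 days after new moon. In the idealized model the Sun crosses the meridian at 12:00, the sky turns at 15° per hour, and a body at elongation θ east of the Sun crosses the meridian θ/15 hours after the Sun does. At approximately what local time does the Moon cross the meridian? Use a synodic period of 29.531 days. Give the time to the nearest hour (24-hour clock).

The Moon has covered 18/29.531 of its cycle, so θ ≈ 360° × 18/29.531 = 219.4°.
The Moon trails the Sun by θ/15 = 219.4/15 ≈ 14.63 hours.
12:00 + 14.63 h ≈ 02:38 → 03:00 to the nearest hour.

03:00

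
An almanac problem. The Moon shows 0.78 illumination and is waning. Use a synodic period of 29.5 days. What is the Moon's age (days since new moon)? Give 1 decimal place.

From f = (1 − cos θ)/2: cos θ = 1 − 2×0.78 = -0.560; arccos → 124.1°.
Waning ⇒ past full, so θ = 360° − 124.1° = 235.9°.
Age = 29.5 × 235.9°/360° ≈ 19.33 days.

19.3 days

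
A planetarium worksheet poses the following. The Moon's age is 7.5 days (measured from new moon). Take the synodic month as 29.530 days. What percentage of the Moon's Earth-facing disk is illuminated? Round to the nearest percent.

Phase angle: θ = 360°·(7.5 d)/(29.530 d) = 91.4°.
With cos θ = (-0.025), the lit fraction is (1 − (-0.025))/2 ≈ 0.512, so 51%.

51%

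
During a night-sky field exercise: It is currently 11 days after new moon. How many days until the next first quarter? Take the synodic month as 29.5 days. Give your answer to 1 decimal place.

First quarter is 0.25 of the way through the cycle: age 0.25 × 29.5 = 7.375 d.
Already past this cycle's first quarter; the next is at 7.375 + 29.5 = 36.875 d, so 36.875 − 11 = 25.875 days.

25.9 days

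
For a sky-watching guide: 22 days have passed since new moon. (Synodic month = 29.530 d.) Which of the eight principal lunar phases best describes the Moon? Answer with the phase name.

last quarter

At 22/29.530 of the cycle, θ ≈ 268° — the last quarter range.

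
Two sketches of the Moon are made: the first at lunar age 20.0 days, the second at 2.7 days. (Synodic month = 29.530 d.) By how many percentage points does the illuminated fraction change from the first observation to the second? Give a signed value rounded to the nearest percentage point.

First observation: θ = 360°·20.0/29.530 = 243.8°, so f = 0.721.
Second observation: θ = 32.9°, f = 0.080.
Δf = 0.080 − 0.721 = -0.640, i.e. -64 pp.

-64 pp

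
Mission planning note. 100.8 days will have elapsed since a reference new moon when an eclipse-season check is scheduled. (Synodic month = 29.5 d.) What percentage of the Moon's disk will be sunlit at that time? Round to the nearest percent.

93%

100.8 d spans 3 complete synodic months (3 × 29.5 = 88.50 d) plus 12.30 d.
Elongation θ = 360° × 12.30/29.5 ≈ 150.1°.
Illuminated fraction = (1 − cos 150.1°)/2 = (1 − (-0.867))/2 ≈ 0.933, so 93%.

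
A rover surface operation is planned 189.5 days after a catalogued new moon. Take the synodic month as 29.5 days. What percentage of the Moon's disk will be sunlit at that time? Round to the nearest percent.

94%

189.5 d spans 6 complete synodic months (6 × 29.5 = 177.00 d) plus 12.50 d.
Elongation θ = 360° × 12.50/29.5 ≈ 152.5°.
cos 152.5° = (-0.887), so f = (1 − (-0.887))/2 = 0.944, so 94%.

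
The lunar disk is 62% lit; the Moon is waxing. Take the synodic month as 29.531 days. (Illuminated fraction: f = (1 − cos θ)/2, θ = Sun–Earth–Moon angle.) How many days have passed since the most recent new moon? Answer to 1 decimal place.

8.5 days

From f = (1 − cos θ)/2: cos θ = 1 − 2×0.62 = -0.240; arccos → 103.9°.
Waxing ⇒ before full, so θ = 103.9°.
That fraction of the synodic month is 103.9/360 × 29.531 d ≈ 8.52 d.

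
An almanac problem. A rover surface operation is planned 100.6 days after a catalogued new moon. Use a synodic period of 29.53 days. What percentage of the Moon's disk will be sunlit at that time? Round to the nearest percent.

92%

100.6 d spans 3 complete synodic months (3 × 29.53 = 88.59 d) plus 12.01 d.
Elongation θ = 360° × 12.01/29.53 ≈ 146.4°.
Illuminated fraction = (1 − cos 146.4°)/2 = (1 − (-0.833))/2 ≈ 0.917, so 92%.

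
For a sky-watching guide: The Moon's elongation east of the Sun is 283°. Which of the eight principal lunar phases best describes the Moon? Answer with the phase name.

The last quarter sector spans roughly 248°–292°; 283° falls inside it.

last quarter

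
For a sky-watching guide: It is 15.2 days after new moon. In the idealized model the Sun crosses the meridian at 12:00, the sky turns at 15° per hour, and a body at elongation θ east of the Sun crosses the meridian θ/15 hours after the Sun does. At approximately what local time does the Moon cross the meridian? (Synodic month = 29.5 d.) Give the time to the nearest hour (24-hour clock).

Phase angle: θ = 360°·(15.2 d)/(29.5 d) = 185.5°.
At 15° of sky rotation per hour, 185.5° corresponds to a 12.37 h lag.
12:00 + 12.37 h ≈ 00:22 → 00:00 to the nearest hour.

00:00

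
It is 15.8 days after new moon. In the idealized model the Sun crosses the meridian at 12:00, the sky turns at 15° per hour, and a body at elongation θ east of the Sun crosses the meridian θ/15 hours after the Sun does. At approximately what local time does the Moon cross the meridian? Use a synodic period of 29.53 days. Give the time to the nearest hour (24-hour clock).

01:00

The Moon has covered 15.8/29.53 of its cycle, so θ ≈ 360° × 15.8/29.53 = 192.6°.
At 15° of sky rotation per hour, 192.6° corresponds to a 12.84 h lag.
12:00 + 12.84 h ≈ 00:50 → 01:00 to the nearest hour.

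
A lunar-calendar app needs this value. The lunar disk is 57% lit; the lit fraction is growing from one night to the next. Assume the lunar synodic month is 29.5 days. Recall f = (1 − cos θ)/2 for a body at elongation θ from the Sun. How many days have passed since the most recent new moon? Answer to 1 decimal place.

Invert f = (1 − cos θ)/2 to get cos θ = 1 − 2(0.57) = -0.140, hence θ₀ = arccos -0.140 = 98.0°.
Before full moon the principal value applies: θ = 98.0°.
That fraction of the synodic month is 98.0/360 × 29.5 d ≈ 8.03 d.

8.0 days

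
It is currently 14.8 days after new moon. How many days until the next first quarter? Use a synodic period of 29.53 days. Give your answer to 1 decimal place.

22.1 days

First quarter is 0.25 of the way through the cycle: age 0.25 × 29.53 = 7.383 d.
This lunation's first quarter (7.383 d) has passed, so add one period: 36.913 − 14.8 = 22.113 days.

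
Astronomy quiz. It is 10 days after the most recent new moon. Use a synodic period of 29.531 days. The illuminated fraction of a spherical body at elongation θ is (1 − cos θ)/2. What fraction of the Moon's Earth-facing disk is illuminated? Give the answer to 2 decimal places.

The Moon has covered 10/29.531 of its cycle, so θ ≈ 360° × 10/29.531 = 121.9°.
With cos θ = (-0.529), the lit fraction is (1 − (-0.529))/2 ≈ 0.764.

0.76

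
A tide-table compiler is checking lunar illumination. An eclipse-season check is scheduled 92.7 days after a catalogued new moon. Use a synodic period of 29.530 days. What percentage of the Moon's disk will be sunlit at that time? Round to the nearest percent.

92.7/29.530 = 3.139 lunations, so 3 complete cycles and 4.11 d into the next.
Phase angle: θ = 360°·(4.11 d)/(29.530 d) = 50.1°.
Illuminated fraction = (1 − cos 50.1°)/2 = (1 − 0.641)/2 ≈ 0.179, so 18%.

18%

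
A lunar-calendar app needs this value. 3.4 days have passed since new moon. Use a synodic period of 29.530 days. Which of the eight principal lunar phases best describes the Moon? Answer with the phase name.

At 3.4/29.530 of the cycle, θ ≈ 41° — the waxing crescent range.

waxing crescent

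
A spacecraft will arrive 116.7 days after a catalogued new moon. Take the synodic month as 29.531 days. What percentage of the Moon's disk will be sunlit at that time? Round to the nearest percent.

2%

116.7 d spans 3 complete synodic months (3 × 29.531 = 88.59 d) plus 28.11 d.
Phase angle: θ = 360°·(28.11 d)/(29.531 d) = 342.6°.
Illuminated fraction = (1 − cos 342.6°)/2 = (1 − 0.954)/2 ≈ 0.023, so 2%.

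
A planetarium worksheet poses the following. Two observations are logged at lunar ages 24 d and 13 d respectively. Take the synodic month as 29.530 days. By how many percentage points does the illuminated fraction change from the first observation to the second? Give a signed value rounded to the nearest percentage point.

First observation: θ = 360°·24/29.530 = 292.6°, so f = 0.308.
Second observation: θ = 158.5°, f = 0.965.
Δf = 0.965 − 0.308 = +0.657, i.e. +66 pp.

+66 percentage points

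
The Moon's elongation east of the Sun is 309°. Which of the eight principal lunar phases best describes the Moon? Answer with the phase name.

The waning crescent sector spans roughly 292°–338°; 309° falls inside it.

waning crescent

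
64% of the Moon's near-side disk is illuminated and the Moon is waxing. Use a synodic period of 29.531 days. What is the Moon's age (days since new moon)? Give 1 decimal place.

8.7 days

Invert f = (1 − cos θ)/2 to get cos θ = 1 − 2(0.64) = -0.280, hence θ₀ = arccos -0.280 = 106.3°.
Before full moon the principal value applies: θ = 106.3°.
That fraction of the synodic month is 106.3/360 × 29.531 d ≈ 8.72 d.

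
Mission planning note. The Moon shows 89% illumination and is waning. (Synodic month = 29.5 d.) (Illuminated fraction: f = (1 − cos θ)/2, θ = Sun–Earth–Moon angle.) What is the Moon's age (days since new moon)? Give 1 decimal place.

From f = (1 − cos θ)/2: cos θ = 1 − 2×0.89 = -0.780; arccos → 141.3°.
Waning ⇒ past full, so θ = 360° − 141.3° = 218.7°.
Age = 29.5 × 218.7°/360° ≈ 17.92 days.

17.9 days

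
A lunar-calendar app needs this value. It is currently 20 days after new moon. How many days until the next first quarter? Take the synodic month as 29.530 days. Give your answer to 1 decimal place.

16.9 days

First quarter occurs at elongation 90°, i.e. at age 29.530 × 90/360 = 7.383 d.
Already past this cycle's first quarter; the next is at 7.383 + 29.530 = 36.913 d, so 36.913 − 20 = 16.913 days.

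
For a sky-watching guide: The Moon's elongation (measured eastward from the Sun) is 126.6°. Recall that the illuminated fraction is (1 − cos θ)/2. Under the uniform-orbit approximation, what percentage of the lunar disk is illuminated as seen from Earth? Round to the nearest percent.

f = (1 − cos 126.6°)/2 = (1 − (-0.596))/2 ≈ 0.798, i.e. 80%.

80%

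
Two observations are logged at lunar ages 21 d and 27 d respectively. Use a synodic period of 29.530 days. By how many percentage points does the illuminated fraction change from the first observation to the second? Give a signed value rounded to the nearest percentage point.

θ₁ = 360° × 21/29.530 = 256.0°, f₁ = (1 − cos θ₁)/2 = 0.621.
θ₂ = 360° × 27/29.530 = 329.2°, f₂ = (1 − cos θ₂)/2 = 0.071.
Change = f₂ − f₁ = -0.550 → -55 percentage points.

-55 pp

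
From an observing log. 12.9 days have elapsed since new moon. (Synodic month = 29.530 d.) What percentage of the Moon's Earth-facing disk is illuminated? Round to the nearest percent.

96%

The Moon has covered 12.9/29.530 of its cycle, so θ ≈ 360° × 12.9/29.530 = 157.3°.
With cos θ = (-0.922), the lit fraction is (1 − (-0.922))/2 ≈ 0.961, so 96%.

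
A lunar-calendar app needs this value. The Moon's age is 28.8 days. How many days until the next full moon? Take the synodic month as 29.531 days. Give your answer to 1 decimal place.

Full moon is 0.5 of the way through the cycle: age 0.5 × 29.531 = 14.765 d.
This lunation's full moon (14.765 d) has passed, so add one period: 44.296 − 28.8 = 15.496 days.

15.5 days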